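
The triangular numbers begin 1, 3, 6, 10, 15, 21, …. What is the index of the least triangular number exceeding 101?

Solve n(n+1)/2 > 101 for integer n.
The largest n with value ≤ 101 is 13 (since 91 ≤ 101 < 105), so the first above is n = 14, value 105.

14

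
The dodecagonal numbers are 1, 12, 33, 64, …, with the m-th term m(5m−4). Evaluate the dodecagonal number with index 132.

86592

The 132nd dodecagonal number is n(5n−4) with n = 132.
132·(5·132 − 4) = 132·656 = 86592.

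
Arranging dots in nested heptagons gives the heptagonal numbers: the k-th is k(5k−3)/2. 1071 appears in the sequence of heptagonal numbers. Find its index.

21

Set n(5n−3)/2 = 1071, giving 5n² − 3n − 2142 = 0.
The discriminant is 9 + 40·1071 = 42849, and √42849 = 207.
So n = (3 + 207) / 10 = 210/10 = 21.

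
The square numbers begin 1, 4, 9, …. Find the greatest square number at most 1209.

1156

Solve n² ≤ 1209 for integer n.
n = 34 gives 1156 ≤ 1209, while n = 35 gives 1225 > 1209; so the answer is 1156.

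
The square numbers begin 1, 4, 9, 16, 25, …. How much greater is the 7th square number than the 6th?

n² − (n−1)² = 2n − 1, so 7² − 6² = 2·7 − 1 = 13.

13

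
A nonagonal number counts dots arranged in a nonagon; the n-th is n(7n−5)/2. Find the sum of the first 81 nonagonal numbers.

Σ i(7i−5)/2 = (7Σi² − 5Σi) / 2 over i = 1..81.
Σi = 3321 and Σi² = 180441.
(7·180441 − 5·3321) / 2 = 1246482/2 = 623241.

623241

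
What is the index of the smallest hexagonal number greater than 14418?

Solve n(2n−1) > 14418 for integer n.
The largest n with value ≤ 14418 is 85 (since 14365 ≤ 14418 < 14706), so the first above is n = 86, value 14706.

86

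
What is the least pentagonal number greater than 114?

Solve n(3n−1)/2 > 114 for integer n.
The largest n with value ≤ 114 is 8 (since 92 ≤ 114 < 117), so the first above is n = 9, value 117.

117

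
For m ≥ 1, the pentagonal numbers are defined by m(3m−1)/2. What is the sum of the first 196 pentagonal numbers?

Σ i(3i−1)/2 = (3Σi² − Σi) / 2 over i = 1..196.
Σi = 19306 and Σi² = 2529086.
(3·2529086 − 1·19306) / 2 = 7567952/2 = 3783976.

3783976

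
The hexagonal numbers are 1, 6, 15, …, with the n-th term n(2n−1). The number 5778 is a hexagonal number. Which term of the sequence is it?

54

Set n(2n−1) = 5778, giving 2n² − n − 5778 = 0.
The discriminant is 1 + 8·5778 = 46225, and √46225 = 215.
So n = (1 + 215) / 4 = 216/4 = 54.
Check: 54·(2·54 − 1) = 5778. ✓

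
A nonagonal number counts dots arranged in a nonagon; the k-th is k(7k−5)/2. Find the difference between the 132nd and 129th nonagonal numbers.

132·(7·132 − 5)/2 = 60654 and 129·(7·129 − 5)/2 = 57921.
Difference: 60654 − 57921 = 2733.

2733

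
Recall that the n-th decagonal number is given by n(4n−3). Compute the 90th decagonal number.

32130

90·(4·90 − 3) = 90·357 = 32130.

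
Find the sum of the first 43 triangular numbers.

Σ i(i+1)/2 = (Σi² + Σi) / 2 over i = 1..43.
Σi = 946 and Σi² = 27434.
(1·27434 + 1·946) / 2 = 28380/2 = 14190.

14190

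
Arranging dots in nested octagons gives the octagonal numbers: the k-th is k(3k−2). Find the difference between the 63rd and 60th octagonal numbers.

1101

63·(3·63 − 2) = 11781 and 60·(3·60 − 2) = 10680.
Difference: 11781 − 10680 = 1101.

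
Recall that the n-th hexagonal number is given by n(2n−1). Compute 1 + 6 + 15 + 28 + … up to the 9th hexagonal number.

Σ i(2i−1) = 2Σi² − Σi over i = 1..9.
Σi = 45 and Σi² = 285.
2·285 − 1·45 = 525.

525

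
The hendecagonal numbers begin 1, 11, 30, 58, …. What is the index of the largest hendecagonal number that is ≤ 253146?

237

Solve n(9n−7)/2 ≤ 253146 for integer n.
n = 237 gives 251931 ≤ 253146, while n = 238 gives 254065 > 253146; so the answer is index 237.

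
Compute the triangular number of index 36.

The 36th triangular number is n(n+1)/2 with n = 36.
36·37/2 = 1332/2 = 666.

666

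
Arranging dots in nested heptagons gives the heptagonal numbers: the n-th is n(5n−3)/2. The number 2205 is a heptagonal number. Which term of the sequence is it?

Set n(5n−3)/2 = 2205, giving 5n² − 3n − 4410 = 0.
So n = (3 + 297) / 10 = 300/10 = 30.

30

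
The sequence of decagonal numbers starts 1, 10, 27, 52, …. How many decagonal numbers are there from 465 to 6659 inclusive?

30

The n-th decagonal number is n(4n−3).
Smallest index with value ≥ 465: n = 12 (giving 540).
Largest index with value ≤ 6659: n = 41 (giving 6601).
Indices 12 through 41: 30 terms.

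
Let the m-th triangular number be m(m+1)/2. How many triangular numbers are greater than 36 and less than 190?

10

The n-th triangular number is n(n+1)/2.
Smallest index with value > 36: n = 9 (giving 45).
Largest index with value < 190: n = 18 (giving 171).
Indices 9 through 18: 10 terms.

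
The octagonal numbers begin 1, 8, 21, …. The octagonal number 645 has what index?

Set n(3n−2) = 645, giving 3n² − 2n − 645 = 0.
So n = (2 + 88) / 6 = 90/6 = 15.

15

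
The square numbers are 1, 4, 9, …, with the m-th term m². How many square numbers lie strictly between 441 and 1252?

The n-th square number is n².
Smallest index with value > 441: n = 22 (giving 484).
Largest index with value < 1252: n = 35 (giving 1225).
Indices 22 through 35: 14 terms.

14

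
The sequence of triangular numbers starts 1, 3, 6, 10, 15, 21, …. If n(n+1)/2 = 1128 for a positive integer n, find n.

Set n(n+1)/2 = 1128, giving n² + n − 2256 = 0.
The discriminant is 1 + 8·1128 = 9025, and √9025 = 95.
So n = (-1 + 95) / 2 = 94/2 = 47.

47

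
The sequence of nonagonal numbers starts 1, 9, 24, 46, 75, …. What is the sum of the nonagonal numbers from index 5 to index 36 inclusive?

54976

Σ i(7i−5)/2 = (7Σi² − 5Σi) / 2 over i = 5..36.
Σi = 666 − 10 = 656 and Σi² = 16206 − 30 = 16176.
(7·16176 − 5·656) / 2 = 109952/2 = 54976.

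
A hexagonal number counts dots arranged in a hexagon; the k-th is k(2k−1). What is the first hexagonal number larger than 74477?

Solve n(2n−1) > 74477 for integer n.
The largest n with value ≤ 74477 is 193 (since 74305 ≤ 74477 < 75078), so the first above is n = 194, value 75078.

75078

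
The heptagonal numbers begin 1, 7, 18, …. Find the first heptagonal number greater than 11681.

11799

Solve n(5n−3)/2 > 11681 for integer n.
The largest n with value ≤ 11681 is 68 (since 11458 ≤ 11681 < 11799), so the first above is n = 69, value 11799.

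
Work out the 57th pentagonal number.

The 57th pentagonal number is n(3n−1)/2 with n = 57.
57·(3·57 − 1)/2 = 57·170/2 = 57·85 = 4845.

4845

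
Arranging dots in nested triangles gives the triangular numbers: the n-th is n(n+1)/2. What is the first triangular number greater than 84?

Solve n(n+1)/2 > 84 for integer n.
The largest n with value ≤ 84 is 12 (since 78 ≤ 84 < 91), so the first above is n = 13, value 91.

91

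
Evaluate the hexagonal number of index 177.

177·(2·177 − 1) = 177·353 = 62481.

62481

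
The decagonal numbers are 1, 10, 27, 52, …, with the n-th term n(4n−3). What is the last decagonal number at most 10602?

10251

Solve n(4n−3) ≤ 10602 for integer n.
n = 51 gives 10251 ≤ 10602, while n = 52 gives 10660 > 10602; so the answer is 10251.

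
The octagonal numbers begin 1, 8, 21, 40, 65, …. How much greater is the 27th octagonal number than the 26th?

Consecutive octagonal numbers differ by 6n − 5: here 6·27 − 5 = 157.

157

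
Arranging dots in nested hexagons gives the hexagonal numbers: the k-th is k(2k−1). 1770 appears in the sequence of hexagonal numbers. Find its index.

30

Set n(2n−1) = 1770, giving 2n² − n − 1770 = 0.
The discriminant is 1 + 8·1770 = 14161, and √14161 = 119.
So n = (1 + 119) / 4 = 120/4 = 30.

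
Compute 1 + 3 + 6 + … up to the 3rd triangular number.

Σ i(i+1)/2 = (Σi² + Σi) / 2 over i = 1..3.
Σi = 6 and Σi² = 14.
(1·14 + 1·6) / 2 = 20/2 = 10.

10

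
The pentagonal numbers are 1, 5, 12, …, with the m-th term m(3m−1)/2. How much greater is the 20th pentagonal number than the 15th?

20·(3·20 − 1)/2 = 590 and 15·(3·15 − 1)/2 = 330.
Difference: 590 − 330 = 260.

260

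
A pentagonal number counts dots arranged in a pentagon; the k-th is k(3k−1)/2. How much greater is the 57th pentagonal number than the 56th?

Consecutive pentagonal numbers differ by 3n − 2: here 3·57 − 2 = 169.

169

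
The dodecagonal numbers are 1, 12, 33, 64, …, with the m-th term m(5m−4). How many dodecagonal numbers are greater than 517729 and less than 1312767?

190

The n-th dodecagonal number is n(5n−4).
Smallest index with value > 517729: n = 323 (giving 520353).
Largest index with value < 1312767: n = 512 (giving 1308672).
Indices 323 through 512: 190 terms.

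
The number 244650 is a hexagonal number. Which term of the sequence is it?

Set n(2n−1) = 244650, giving 2n² − n − 244650 = 0.
So n = (1 + 1399) / 4 = 1400/4 = 350.

350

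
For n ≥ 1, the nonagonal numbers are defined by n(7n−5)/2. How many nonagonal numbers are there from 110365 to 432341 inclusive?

The n-th nonagonal number is n(7n−5)/2.
Smallest index with value ≥ 110365: n = 178 (giving 110449).
Largest index with value ≤ 432341: n = 351 (giving 430326).
Indices 178 through 351: 174 terms.

174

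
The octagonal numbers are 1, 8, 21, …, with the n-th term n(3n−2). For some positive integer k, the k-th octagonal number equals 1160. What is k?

20

Set n(3n−2) = 1160, giving 3n² − 2n − 1160 = 0.
So n = (2 + 118) / 6 = 120/6 = 20.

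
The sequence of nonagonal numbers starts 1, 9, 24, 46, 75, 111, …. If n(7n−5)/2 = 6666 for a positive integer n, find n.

44

Set n(7n−5)/2 = 6666, giving 7n² − 5n − 13332 = 0.
The discriminant is 25 + 56·6666 = 373321, and √373321 = 611.
So n = (5 + 611) / 14 = 616/14 = 44.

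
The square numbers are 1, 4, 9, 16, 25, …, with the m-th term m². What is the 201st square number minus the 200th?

n² − (n−1)² = 2n − 1, so 201² − 200² = 2·201 − 1 = 401.

401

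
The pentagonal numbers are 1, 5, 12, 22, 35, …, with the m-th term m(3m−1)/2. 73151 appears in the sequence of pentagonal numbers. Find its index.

221

Set n(3n−1)/2 = 73151, giving 3n² − n − 146302 = 0.
The discriminant is 1 + 24·73151 = 1755625, and √1755625 = 1325.
So n = (1 + 1325) / 6 = 1326/6 = 221.
Check: 221·(3·221 − 1)/2 = 73151. ✓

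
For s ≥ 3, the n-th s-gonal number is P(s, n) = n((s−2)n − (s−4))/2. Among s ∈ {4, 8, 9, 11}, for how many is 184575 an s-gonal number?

1

s = 4: P(4, 429) = 184041 and P(4, 430) = 184900; 184575 is not s-gonal.
s = 8: P(8, 248) = 184016 and P(8, 249) = 185505; 184575 is not s-gonal.
s = 9: P(9, 230) = 184575. ✓
s = 11: P(11, 202) = 182911 and P(11, 203) = 184730; 184575 is not s-gonal.
Hits: s ∈ {9} → 1.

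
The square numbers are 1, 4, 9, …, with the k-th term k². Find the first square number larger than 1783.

1849

Solve n² > 1783 for integer n.
The largest n with value ≤ 1783 is 42 (since 1764 ≤ 1783 < 1849), so the first above is n = 43, value 1849.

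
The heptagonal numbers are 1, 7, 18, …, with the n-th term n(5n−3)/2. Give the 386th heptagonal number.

The 386th heptagonal number is n(5n−3)/2 with n = 386.
386·(5·386 − 3)/2 = 386·1927/2 = 371911.

371911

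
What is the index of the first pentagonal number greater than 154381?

321

Solve n(3n−1)/2 > 154381 for integer n.
The largest n with value ≤ 154381 is 320 (since 153440 ≤ 154381 < 154401), so the first above is n = 321, value 154401.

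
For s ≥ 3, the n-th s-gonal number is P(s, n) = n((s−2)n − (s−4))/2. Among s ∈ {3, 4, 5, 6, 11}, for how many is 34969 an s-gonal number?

s = 3: P(3, 263) = 34716 and P(3, 264) = 34980; 34969 is not s-gonal.
s = 4: P(4, 187) = 34969. ✓
s = 5: P(5, 152) = 34580 and P(5, 153) = 35037; 34969 is not s-gonal.
s = 6: P(6, 132) = 34716 and P(6, 133) = 35245; 34969 is not s-gonal.
s = 11: P(11, 88) = 34540 and P(11, 89) = 35333; 34969 is not s-gonal.
Hits: s ∈ {4} → 1.

1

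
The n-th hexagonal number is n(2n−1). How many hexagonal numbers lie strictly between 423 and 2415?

The n-th hexagonal number is n(2n−1).
Smallest index with value > 423: n = 15 (giving 435).
Largest index with value < 2415: n = 34 (giving 2278).
Indices 15 through 34: 20 terms.

20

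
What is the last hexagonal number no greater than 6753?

6670

Solve n(2n−1) ≤ 6753 for integer n.
n = 58 gives 6670 ≤ 6753, while n = 59 gives 6903 > 6753; so the answer is 6670.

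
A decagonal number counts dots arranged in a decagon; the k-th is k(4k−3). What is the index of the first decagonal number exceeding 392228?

314

Solve n(4n−3) > 392228 for integer n.
The largest n with value ≤ 392228 is 313 (since 390937 ≤ 392228 < 393442), so the first above is n = 314, value 393442.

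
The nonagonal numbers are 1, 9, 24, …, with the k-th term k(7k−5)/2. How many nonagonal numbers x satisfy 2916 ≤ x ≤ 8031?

19

The n-th nonagonal number is n(7n−5)/2.
Smallest index with value ≥ 2916: n = 30 (giving 3075).
Largest index with value ≤ 8031: n = 48 (giving 7944).
Indices 30 through 48: 19 terms.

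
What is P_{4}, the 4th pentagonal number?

22

The 4th pentagonal number is n(3n−1)/2 with n = 4.
4·(3·4 − 1)/2 = 4·11/2 = 22.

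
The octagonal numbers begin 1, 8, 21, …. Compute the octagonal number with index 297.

264033

297·(3·297 − 2) = 297·889 = 264033.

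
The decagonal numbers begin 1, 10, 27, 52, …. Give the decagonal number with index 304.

The 304th decagonal number is n(4n−3) with n = 304.
304·(4·304 − 3) = 304·1213 = 368752.

368752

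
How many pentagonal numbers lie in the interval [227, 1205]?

The n-th pentagonal number is n(3n−1)/2.
Smallest index with value ≥ 227: n = 13 (giving 247).
Largest index with value ≤ 1205: n = 28 (giving 1162).
Indices 13 through 28: 16 terms.

16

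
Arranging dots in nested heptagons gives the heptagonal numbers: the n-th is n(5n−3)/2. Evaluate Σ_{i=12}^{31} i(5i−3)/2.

Σ i(5i−3)/2 = (5Σi² − 3Σi) / 2 over i = 12..31.
Σi = 496 − 66 = 430 and Σi² = 10416 − 506 = 9910.
(5·9910 − 3·430) / 2 = 48260/2 = 24130.

24130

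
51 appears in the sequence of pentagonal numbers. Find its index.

Set n(3n−1)/2 = 51, giving 3n² − n − 102 = 0.
The discriminant is 1 + 24·51 = 1225, and √1225 = 35.
So n = (1 + 35) / 6 = 36/6 = 6.
Check: 6·(3·6 − 1)/2 = 51. ✓

6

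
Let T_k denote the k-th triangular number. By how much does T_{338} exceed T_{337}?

Consecutive triangular numbers differ by n: T_{338} − T_{337} = 338.

338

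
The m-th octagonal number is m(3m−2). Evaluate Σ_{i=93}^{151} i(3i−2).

Σ i(3i−2) = 3Σi² − 2Σi over i = 93..151.
Σi = 11476 − 4278 = 7198 and Σi² = 1159076 − 263810 = 895266.
3·895266 − 2·7198 = 2671402.

2671402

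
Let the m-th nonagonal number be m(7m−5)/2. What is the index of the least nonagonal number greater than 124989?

190

Solve n(7n−5)/2 > 124989 for integer n.
The largest n with value ≤ 124989 is 189 (since 124551 ≤ 124989 < 125875), so the first above is n = 190, value 125875.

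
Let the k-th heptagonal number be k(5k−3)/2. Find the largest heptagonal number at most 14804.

Solve n(5n−3)/2 ≤ 14804 for integer n.
n = 77 gives 14707 ≤ 14804, while n = 78 gives 15093 > 14804; so the answer is 14707.

14707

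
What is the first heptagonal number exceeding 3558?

3744

Solve n(5n−3)/2 > 3558 for integer n.
The largest n with value ≤ 3558 is 38 (since 3553 ≤ 3558 < 3744), so the first above is n = 39, value 3744.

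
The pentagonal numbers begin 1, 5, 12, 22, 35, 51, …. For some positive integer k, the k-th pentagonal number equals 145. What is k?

Set n(3n−1)/2 = 145, giving 3n² − n − 290 = 0.
The discriminant is 1 + 24·145 = 3481, and √3481 = 59.
So n = (1 + 59) / 6 = 60/6 = 10.

10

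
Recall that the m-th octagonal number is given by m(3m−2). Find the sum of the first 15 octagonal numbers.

3480

Σ i(3i−2) = 3Σi² − 2Σi over i = 1..15.
Σi = 120 and Σi² = 1240.
3·1240 − 2·120 = 3480.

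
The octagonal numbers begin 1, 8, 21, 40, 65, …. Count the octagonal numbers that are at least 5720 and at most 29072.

The n-th octagonal number is n(3n−2).
Smallest index with value ≥ 5720: n = 44 (giving 5720).
Largest index with value ≤ 29072: n = 98 (giving 28616).
Indices 44 through 98: 55 terms.

55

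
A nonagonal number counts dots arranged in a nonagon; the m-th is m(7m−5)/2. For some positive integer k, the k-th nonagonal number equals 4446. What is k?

36

Set n(7n−5)/2 = 4446, giving 7n² − 5n − 8892 = 0.
The discriminant is 25 + 56·4446 = 249001, and √249001 = 499.
So n = (5 + 499) / 14 = 504/14 = 36.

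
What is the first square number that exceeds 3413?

Solve n² > 3413 for integer n.
The largest n with value ≤ 3413 is 58 (since 3364 ≤ 3413 < 3481), so the first above is n = 59, value 3481.

3481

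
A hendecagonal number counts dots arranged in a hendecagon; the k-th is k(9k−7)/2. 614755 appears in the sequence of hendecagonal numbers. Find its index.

370

Set n(9n−7)/2 = 614755, giving 9n² − 7n − 1229510 = 0.
The discriminant is 49 + 72·614755 = 44262409, and √44262409 = 6653.
So n = (7 + 6653) / 18 = 6660/18 = 370.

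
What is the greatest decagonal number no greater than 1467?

1387

Solve n(4n−3) ≤ 1467 for integer n.
n = 19 gives 1387 ≤ 1467, while n = 20 gives 1540 > 1467; so the answer is 1387.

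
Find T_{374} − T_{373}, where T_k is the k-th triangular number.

374

Consecutive triangular numbers differ by n: T_{374} − T_{373} = 374.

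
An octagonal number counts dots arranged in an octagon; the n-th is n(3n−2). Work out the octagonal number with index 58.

9976

The 58th octagonal number is n(3n−2) with n = 58.
58·(3·58 − 2) = 58·172 = 9976.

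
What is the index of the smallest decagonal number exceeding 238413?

Solve n(4n−3) > 238413 for integer n.
The largest n with value ≤ 238413 is 244 (since 237412 ≤ 238413 < 239365), so the first above is n = 245, value 239365.

245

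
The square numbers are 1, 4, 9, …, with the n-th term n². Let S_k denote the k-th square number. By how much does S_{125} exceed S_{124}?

249

n² − (n−1)² = 2n − 1, so 125² − 124² = 2·125 − 1 = 249.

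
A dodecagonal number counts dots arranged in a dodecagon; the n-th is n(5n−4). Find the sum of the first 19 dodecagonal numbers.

11590

Σ i(5i−4) = 5Σi² − 4Σi over i = 1..19.
Σi = 190 and Σi² = 2470.
5·2470 − 4·190 = 11590.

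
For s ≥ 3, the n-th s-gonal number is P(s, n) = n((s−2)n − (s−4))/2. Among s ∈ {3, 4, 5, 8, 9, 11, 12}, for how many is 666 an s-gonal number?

s = 3: P(3, 36) = 666. ✓
s = 4: P(4, 25) = 625 and P(4, 26) = 676; 666 is not s-gonal.
s = 5: P(5, 21) = 651 and P(5, 22) = 715; 666 is not s-gonal.
s = 8: P(8, 15) = 645 and P(8, 16) = 736; 666 is not s-gonal.
s = 9: P(9, 14) = 651 and P(9, 15) = 750; 666 is not s-gonal.
s = 11: P(11, 12) = 606 and P(11, 13) = 715; 666 is not s-gonal.
s = 12: P(12, 11) = 561 and P(12, 12) = 672; 666 is not s-gonal.
Hits: s ∈ {3} → 1.

1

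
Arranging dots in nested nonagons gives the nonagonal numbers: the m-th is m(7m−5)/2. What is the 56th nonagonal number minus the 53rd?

1137

56·(7·56 − 5)/2 = 10836 and 53·(7·53 − 5)/2 = 9699.
Difference: 10836 − 9699 = 1137.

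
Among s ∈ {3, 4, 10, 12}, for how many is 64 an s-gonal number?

2

s = 3: P(3, 10) = 55 and P(3, 11) = 66; 64 is not s-gonal.
s = 4: P(4, 8) = 64. ✓
s = 10: P(10, 4) = 52 and P(10, 5) = 85; 64 is not s-gonal.
s = 12: P(12, 4) = 64. ✓
Hits: s ∈ {4, 12} → 2.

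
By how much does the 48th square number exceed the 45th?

48² = 2304 and 45² = 2025.
Difference: 2304 − 2025 = 279.

279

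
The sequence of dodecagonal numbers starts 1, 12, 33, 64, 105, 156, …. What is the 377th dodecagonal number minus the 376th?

Consecutive dodecagonal numbers differ by 10n − 9: here 10·377 − 9 = 3761.

3761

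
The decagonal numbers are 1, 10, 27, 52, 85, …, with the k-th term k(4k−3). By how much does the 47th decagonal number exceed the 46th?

369

Consecutive decagonal numbers differ by 8n − 7: here 8·47 − 7 = 369.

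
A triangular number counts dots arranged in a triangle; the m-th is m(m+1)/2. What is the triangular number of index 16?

136

The 16th triangular number is n(n+1)/2 with n = 16.
16·17/2 = 272/2 = 136.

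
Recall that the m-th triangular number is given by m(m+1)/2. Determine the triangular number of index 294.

43365

294·295/2 = 86730/2 = 43365.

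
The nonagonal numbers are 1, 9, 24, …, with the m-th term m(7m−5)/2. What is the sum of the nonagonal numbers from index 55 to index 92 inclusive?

727510

Σ i(7i−5)/2 = (7Σi² − 5Σi) / 2 over i = 55..92.
Σi = 4278 − 1485 = 2793 and Σi² = 263810 − 53955 = 209855.
(7·209855 − 5·2793) / 2 = 1455020/2 = 727510.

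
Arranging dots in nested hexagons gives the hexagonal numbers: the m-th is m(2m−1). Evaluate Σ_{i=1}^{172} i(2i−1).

Σ i(2i−1) = 2Σi² − Σi over i = 1..172.
Σi = 14878 and Σi² = 1710970.
2·1710970 − 1·14878 = 3407062.

3407062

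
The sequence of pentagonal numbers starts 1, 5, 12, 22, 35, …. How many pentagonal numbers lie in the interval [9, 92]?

6

The n-th pentagonal number is n(3n−1)/2.
Smallest index with value ≥ 9: n = 3 (giving 12).
Largest index with value ≤ 92: n = 8 (giving 92).
Indices 3 through 8: 6 terms.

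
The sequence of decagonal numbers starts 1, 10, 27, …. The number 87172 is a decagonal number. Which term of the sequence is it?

148

Set n(4n−3) = 87172, giving 4n² − 3n − 87172 = 0.
The discriminant is 9 + 16·87172 = 1394761, and √1394761 = 1181.
So n = (3 + 1181) / 8 = 1184/8 = 148.
Check: 148·(4·148 − 3) = 87172. ✓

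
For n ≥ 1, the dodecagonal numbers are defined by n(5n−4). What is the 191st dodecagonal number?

181641

The 191st dodecagonal number is n(5n−4) with n = 191.
191·(5·191 − 4) = 191·951 = 181641.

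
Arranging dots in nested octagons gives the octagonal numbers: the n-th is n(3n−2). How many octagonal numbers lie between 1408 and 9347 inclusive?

35

The n-th octagonal number is n(3n−2).
Smallest index with value ≥ 1408: n = 22 (giving 1408).
Largest index with value ≤ 9347: n = 56 (giving 9296).
Indices 22 through 56: 35 terms.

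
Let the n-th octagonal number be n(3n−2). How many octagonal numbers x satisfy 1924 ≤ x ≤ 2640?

The n-th octagonal number is n(3n−2).
Smallest index with value ≥ 1924: n = 26 (giving 1976).
Largest index with value ≤ 2640: n = 30 (giving 2640).
Indices 26 through 30: 5 terms.

5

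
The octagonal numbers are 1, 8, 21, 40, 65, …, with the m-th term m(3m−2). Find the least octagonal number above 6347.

6533

Solve n(3n−2) > 6347 for integer n.
The largest n with value ≤ 6347 is 46 (since 6256 ≤ 6347 < 6533), so the first above is n = 47, value 6533.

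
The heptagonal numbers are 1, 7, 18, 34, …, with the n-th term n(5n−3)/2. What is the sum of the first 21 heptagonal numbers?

Σ i(5i−3)/2 = (5Σi² − 3Σi) / 2 over i = 1..21.
Σi = 231 and Σi² = 3311.
(5·3311 − 3·231) / 2 = 15862/2 = 7931.

7931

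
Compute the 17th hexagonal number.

The 17th hexagonal number is n(2n−1) with n = 17.
17·(2·17 − 1) = 17·33 = 561.

561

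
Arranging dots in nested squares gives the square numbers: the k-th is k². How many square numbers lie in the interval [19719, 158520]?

The n-th square number is n².
Smallest index with value ≥ 19719: n = 141 (giving 19881).
Largest index with value ≤ 158520: n = 398 (giving 158404).
Indices 141 through 398: 258 terms.

258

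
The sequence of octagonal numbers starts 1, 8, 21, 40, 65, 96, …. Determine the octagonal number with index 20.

1160

The 20th octagonal number is n(3n−2) with n = 20.
20·(3·20 − 2) = 20·58 = 1160.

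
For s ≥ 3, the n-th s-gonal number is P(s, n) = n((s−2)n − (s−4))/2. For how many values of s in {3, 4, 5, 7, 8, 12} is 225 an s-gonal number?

2

s = 3: P(3, 20) = 210 and P(3, 21) = 231; 225 is not s-gonal.
s = 4: P(4, 15) = 225. ✓
s = 5: P(5, 12) = 210 and P(5, 13) = 247; 225 is not s-gonal.
s = 7: P(7, 9) = 189 and P(7, 10) = 235; 225 is not s-gonal.
s = 8: P(8, 9) = 225. ✓
s = 12: P(12, 7) = 217 and P(12, 8) = 288; 225 is not s-gonal.
Hits: s ∈ {4, 8} → 2.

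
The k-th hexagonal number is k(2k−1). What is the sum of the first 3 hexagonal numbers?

22

Σ i(2i−1) = 2Σi² − Σi over i = 1..3.
Σi = 6 and Σi² = 14.
2·14 − 1·6 = 22.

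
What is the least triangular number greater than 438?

465

Solve n(n+1)/2 > 438 for integer n.
The largest n with value ≤ 438 is 29 (since 435 ≤ 438 < 465), so the first above is n = 30, value 465.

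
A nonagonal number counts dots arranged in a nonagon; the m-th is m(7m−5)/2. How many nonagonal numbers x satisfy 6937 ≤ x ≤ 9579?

The n-th nonagonal number is n(7n−5)/2.
Smallest index with value ≥ 6937: n = 45 (giving 6975).
Largest index with value ≤ 9579: n = 52 (giving 9334).
Indices 45 through 52: 8 terms.

8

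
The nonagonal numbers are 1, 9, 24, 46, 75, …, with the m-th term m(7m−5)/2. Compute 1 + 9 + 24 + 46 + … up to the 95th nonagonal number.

1004720

Σ i(7i−5)/2 = (7Σi² − 5Σi) / 2 over i = 1..95.
Σi = 4560 and Σi² = 290320.
(7·290320 − 5·4560) / 2 = 2009440/2 = 1004720.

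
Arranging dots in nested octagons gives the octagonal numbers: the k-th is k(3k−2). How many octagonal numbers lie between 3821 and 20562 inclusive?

The n-th octagonal number is n(3n−2).
Smallest index with value ≥ 3821: n = 37 (giving 4033).
Largest index with value ≤ 20562: n = 83 (giving 20501).
Indices 37 through 83: 47 terms.

47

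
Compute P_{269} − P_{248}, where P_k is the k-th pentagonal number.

269·(3·269 − 1)/2 = 108407 and 248·(3·248 − 1)/2 = 92132.
Difference: 108407 − 92132 = 16275.

16275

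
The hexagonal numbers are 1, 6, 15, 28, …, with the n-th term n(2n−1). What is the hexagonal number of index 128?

The 128th hexagonal number is n(2n−1) with n = 128.
128·(2·128 − 1) = 128·255 = 32640.

32640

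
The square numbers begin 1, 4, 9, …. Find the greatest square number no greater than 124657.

124609

Solve n² ≤ 124657 for integer n.
n = 353 gives 124609 ≤ 124657, while n = 354 gives 125316 > 124657; so the answer is 124609.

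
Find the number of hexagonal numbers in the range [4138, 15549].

The n-th hexagonal number is n(2n−1).
Smallest index with value ≥ 4138: n = 46 (giving 4186).
Largest index with value ≤ 15549: n = 88 (giving 15400).
Indices 46 through 88: 43 terms.

43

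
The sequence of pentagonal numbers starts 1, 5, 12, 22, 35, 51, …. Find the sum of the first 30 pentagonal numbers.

Σ i(3i−1)/2 = (3Σi² − Σi) / 2 over i = 1..30.
Σi = 465 and Σi² = 9455.
(3·9455 − 1·465) / 2 = 27900/2 = 13950.

13950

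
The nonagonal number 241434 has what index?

263

Set n(7n−5)/2 = 241434, giving 7n² − 5n − 482868 = 0.
The discriminant is 25 + 56·241434 = 13520329, and √13520329 = 3677.
So n = (5 + 3677) / 14 = 3682/14 = 263.
Check: 263·(7·263 − 5)/2 = 241434. ✓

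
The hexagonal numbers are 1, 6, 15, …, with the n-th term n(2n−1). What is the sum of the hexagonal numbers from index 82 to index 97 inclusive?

255576

Σ i(2i−1) = 2Σi² − Σi over i = 82..97.
Σi = 4753 − 3321 = 1432 and Σi² = 308945 − 180441 = 128504.
2·128504 − 1·1432 = 255576.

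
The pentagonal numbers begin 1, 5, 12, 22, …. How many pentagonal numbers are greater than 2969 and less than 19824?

The n-th pentagonal number is n(3n−1)/2.
Smallest index with value > 2969: n = 45 (giving 3015).
Largest index with value < 19824: n = 115 (giving 19780).
Indices 45 through 115: 71 terms.

71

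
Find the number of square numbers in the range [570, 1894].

20

The n-th square number is n².
Smallest index with value ≥ 570: n = 24 (giving 576).
Largest index with value ≤ 1894: n = 43 (giving 1849).
Indices 24 through 43: 20 terms.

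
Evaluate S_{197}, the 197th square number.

38809

The 197th square number is n² with n = 197.
197² = 38809.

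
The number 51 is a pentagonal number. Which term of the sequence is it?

Set n(3n−1)/2 = 51, giving 3n² − n − 102 = 0.
The discriminant is 1 + 24·51 = 1225, and √1225 = 35.
So n = (1 + 35) / 6 = 36/6 = 6.

6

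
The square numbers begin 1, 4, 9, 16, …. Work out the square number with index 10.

The 10th square number is n² with n = 10.
10² = 100.

100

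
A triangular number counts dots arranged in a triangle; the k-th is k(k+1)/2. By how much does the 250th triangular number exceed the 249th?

250

Consecutive triangular numbers differ by n: T_{250} − T_{249} = 250.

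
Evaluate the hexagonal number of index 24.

1128

The 24th hexagonal number is n(2n−1) with n = 24.
24·(2·24 − 1) = 24·47 = 1128.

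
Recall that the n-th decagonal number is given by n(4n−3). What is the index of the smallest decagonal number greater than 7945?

45

Solve n(4n−3) > 7945 for integer n.
The largest n with value ≤ 7945 is 44 (since 7612 ≤ 7945 < 7965), so the first above is n = 45, value 7965.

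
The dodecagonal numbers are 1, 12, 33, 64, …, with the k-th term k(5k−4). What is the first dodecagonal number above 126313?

Solve n(5n−4) > 126313 for integer n.
The largest n with value ≤ 126313 is 159 (since 125769 ≤ 126313 < 127360), so the first above is n = 160, value 127360.

127360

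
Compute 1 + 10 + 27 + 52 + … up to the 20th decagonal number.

Σ i(4i−3) = 4Σi² − 3Σi over i = 1..20.
Σi = 210 and Σi² = 2870.
4·2870 − 3·210 = 10850.

10850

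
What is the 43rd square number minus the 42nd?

85

n² − (n−1)² = 2n − 1, so 43² − 42² = 2·43 − 1 = 85.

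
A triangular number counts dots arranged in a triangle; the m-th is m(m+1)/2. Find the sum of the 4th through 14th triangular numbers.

550

Σ i(i+1)/2 = (Σi² + Σi) / 2 over i = 4..14.
Σi = 105 − 6 = 99 and Σi² = 1015 − 14 = 1001.
(1·1001 + 1·99) / 2 = 1100/2 = 550.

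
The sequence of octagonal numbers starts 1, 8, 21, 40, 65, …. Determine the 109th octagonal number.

The 109th octagonal number is n(3n−2) with n = 109.
109·(3·109 − 2) = 109·325 = 35425.

35425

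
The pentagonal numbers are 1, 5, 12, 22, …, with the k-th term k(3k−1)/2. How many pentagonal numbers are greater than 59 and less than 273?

The n-th pentagonal number is n(3n−1)/2.
Smallest index with value > 59: n = 7 (giving 70).
Largest index with value < 273: n = 13 (giving 247).
Indices 7 through 13: 7 terms.

7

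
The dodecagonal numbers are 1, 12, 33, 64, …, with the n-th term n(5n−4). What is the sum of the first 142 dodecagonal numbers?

Σ i(5i−4) = 5Σi² − 4Σi over i = 1..142.
Σi = 10153 and Σi² = 964535.
5·964535 − 4·10153 = 4782063.

4782063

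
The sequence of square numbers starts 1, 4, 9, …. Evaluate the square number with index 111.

12321

The 111th square number is n² with n = 111.
111² = 12321.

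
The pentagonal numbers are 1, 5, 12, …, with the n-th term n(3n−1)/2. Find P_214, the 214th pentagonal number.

68587

The 214th pentagonal number is n(3n−1)/2 with n = 214.
214·(3·214 − 1)/2 = 214·641/2 = 68587.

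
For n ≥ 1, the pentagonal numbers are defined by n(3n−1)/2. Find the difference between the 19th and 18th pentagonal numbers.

Consecutive pentagonal numbers differ by 3n − 2: here 3·19 − 2 = 55.

55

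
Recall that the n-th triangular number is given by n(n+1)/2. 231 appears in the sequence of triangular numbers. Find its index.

21

Set n(n+1)/2 = 231, giving n² + n − 462 = 0.
The discriminant is 1 + 8·231 = 1849, and √1849 = 43.
So n = (-1 + 43) / 2 = 42/2 = 21.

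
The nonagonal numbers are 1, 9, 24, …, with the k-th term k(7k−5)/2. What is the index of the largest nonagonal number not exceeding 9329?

51

Solve n(7n−5)/2 ≤ 9329 for integer n.
n = 51 gives 8976 ≤ 9329, while n = 52 gives 9334 > 9329; so the answer is index 51.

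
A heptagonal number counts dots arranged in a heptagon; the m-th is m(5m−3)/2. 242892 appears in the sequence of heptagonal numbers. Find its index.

Set n(5n−3)/2 = 242892, giving 5n² − 3n − 485784 = 0.
The discriminant is 9 + 40·242892 = 9715689, and √9715689 = 3117.
So n = (3 + 3117) / 10 = 3120/10 = 312.
Check: 312·(5·312 − 3)/2 = 242892. ✓

312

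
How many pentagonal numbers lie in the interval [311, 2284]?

25

The n-th pentagonal number is n(3n−1)/2.
Smallest index with value ≥ 311: n = 15 (giving 330).
Largest index with value ≤ 2284: n = 39 (giving 2262).
Indices 15 through 39: 25 terms.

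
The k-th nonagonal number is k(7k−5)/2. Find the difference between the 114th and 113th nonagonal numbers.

Consecutive nonagonal numbers differ by 7n − 6: here 7·114 − 6 = 792.

792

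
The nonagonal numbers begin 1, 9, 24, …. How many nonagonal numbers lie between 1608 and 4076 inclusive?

13

The n-th nonagonal number is n(7n−5)/2.
Smallest index with value ≥ 1608: n = 22 (giving 1639).
Largest index with value ≤ 4076: n = 34 (giving 3961).
Indices 22 through 34: 13 terms.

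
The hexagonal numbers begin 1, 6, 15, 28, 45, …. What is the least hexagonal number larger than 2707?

Solve n(2n−1) > 2707 for integer n.
The largest n with value ≤ 2707 is 37 (since 2701 ≤ 2707 < 2850), so the first above is n = 38, value 2850.

2850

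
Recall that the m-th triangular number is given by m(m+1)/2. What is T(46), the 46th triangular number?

46·47/2 = 2162/2 = 1081.

1081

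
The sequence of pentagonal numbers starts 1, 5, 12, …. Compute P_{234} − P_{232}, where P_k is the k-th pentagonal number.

1397

234·(3·234 − 1)/2 = 82017 and 232·(3·232 − 1)/2 = 80620.
Difference: 82017 − 80620 = 1397.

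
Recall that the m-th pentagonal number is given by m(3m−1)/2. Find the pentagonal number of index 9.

9·(3·9 − 1)/2 = 9·26/2 = 9·13 = 117.

117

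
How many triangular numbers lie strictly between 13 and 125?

The n-th triangular number is n(n+1)/2.
Smallest index with value > 13: n = 5 (giving 15).
Largest index with value < 125: n = 15 (giving 120).
Indices 5 through 15: 11 terms.

11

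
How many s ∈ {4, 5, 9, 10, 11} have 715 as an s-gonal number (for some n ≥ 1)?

s = 4: P(4, 26) = 676 and P(4, 27) = 729; 715 is not s-gonal.
s = 5: P(5, 22) = 715. ✓
s = 9: P(9, 14) = 651 and P(9, 15) = 750; 715 is not s-gonal.
s = 10: P(10, 13) = 637 and P(10, 14) = 742; 715 is not s-gonal.
s = 11: P(11, 13) = 715. ✓
Hits: s ∈ {5, 11} → 2.

2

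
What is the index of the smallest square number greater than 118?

11

Solve n² > 118 for integer n.
The largest n with value ≤ 118 is 10 (since 100 ≤ 118 < 121), so the first above is n = 11, value 121.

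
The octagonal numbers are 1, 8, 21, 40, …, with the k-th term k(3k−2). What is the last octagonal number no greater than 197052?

Solve n(3n−2) ≤ 197052 for integer n.
n = 256 gives 196096 ≤ 197052, while n = 257 gives 197633 > 197052; so the answer is 196096.

196096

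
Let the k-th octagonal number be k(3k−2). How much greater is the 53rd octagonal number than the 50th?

53·(3·53 − 2) = 8321 and 50·(3·50 − 2) = 7400.
Difference: 8321 − 7400 = 921.

921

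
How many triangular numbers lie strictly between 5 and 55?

The n-th triangular number is n(n+1)/2.
Smallest index with value > 5: n = 3 (giving 6).
Largest index with value < 55: n = 9 (giving 45).
Indices 3 through 9: 7 terms.

7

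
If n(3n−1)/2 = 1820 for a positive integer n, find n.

35

Set n(3n−1)/2 = 1820, giving 3n² − n − 3640 = 0.
So n = (1 + 209) / 6 = 210/6 = 35.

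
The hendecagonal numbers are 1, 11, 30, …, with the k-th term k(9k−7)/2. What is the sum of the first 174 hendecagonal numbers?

Σ i(9i−7)/2 = (9Σi² − 7Σi) / 2 over i = 1..174.
Σi = 15225 and Σi² = 1771175.
(9·1771175 − 7·15225) / 2 = 15834000/2 = 7917000.

7917000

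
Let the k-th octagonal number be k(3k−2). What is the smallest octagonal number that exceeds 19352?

Solve n(3n−2) > 19352 for integer n.
The largest n with value ≤ 19352 is 80 (since 19040 ≤ 19352 < 19521), so the first above is n = 81, value 19521.

19521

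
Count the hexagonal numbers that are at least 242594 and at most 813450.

290

The n-th hexagonal number is n(2n−1).
Smallest index with value ≥ 242594: n = 349 (giving 243253).
Largest index with value ≤ 813450: n = 638 (giving 813450).
Indices 349 through 638: 290 terms.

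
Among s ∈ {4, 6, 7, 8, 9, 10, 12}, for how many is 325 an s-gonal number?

2

s = 4: P(4, 18) = 324 and P(4, 19) = 361; 325 is not s-gonal.
s = 6: P(6, 13) = 325. ✓
s = 7: P(7, 11) = 286 and P(7, 12) = 342; 325 is not s-gonal.
s = 8: P(8, 10) = 280 and P(8, 11) = 341; 325 is not s-gonal.
s = 9: P(9, 10) = 325. ✓
s = 10: P(10, 9) = 297 and P(10, 10) = 370; 325 is not s-gonal.
s = 12: P(12, 8) = 288 and P(12, 9) = 369; 325 is not s-gonal.
Hits: s ∈ {6, 9} → 2.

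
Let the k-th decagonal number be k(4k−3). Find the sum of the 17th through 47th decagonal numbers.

Σ i(4i−3) = 4Σi² − 3Σi over i = 17..47.
Σi = 1128 − 136 = 992 and Σi² = 35720 − 1496 = 34224.
4·34224 − 3·992 = 133920.

133920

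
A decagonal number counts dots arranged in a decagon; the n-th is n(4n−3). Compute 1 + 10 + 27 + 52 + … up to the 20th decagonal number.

Σ i(4i−3) = 4Σi² − 3Σi over i = 1..20.
Σi = 210 and Σi² = 2870.
4·2870 − 3·210 = 10850.

10850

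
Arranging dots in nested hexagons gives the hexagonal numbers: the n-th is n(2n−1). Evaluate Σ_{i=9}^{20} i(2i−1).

Σ i(2i−1) = 2Σi² − Σi over i = 9..20.
Σi = 210 − 36 = 174 and Σi² = 2870 − 204 = 2666.
2·2666 − 1·174 = 5158.

5158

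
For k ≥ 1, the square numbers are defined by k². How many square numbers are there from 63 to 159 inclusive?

The n-th square number is n².
Smallest index with value ≥ 63: n = 8 (giving 64).
Largest index with value ≤ 159: n = 12 (giving 144).
Indices 8 through 12: 5 terms.

5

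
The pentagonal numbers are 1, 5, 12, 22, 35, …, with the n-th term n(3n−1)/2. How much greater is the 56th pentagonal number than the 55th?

Consecutive pentagonal numbers differ by 3n − 2: here 3·56 − 2 = 166.

166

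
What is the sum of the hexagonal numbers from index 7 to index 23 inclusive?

Σ i(2i−1) = 2Σi² − Σi over i = 7..23.
Σi = 276 − 21 = 255 and Σi² = 4324 − 91 = 4233.
2·4233 − 1·255 = 8211.

8211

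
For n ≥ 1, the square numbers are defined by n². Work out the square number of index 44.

1936

The 44th square number is n² with n = 44.
44² = 1936.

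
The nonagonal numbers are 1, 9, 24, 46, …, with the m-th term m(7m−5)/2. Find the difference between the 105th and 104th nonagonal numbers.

Consecutive nonagonal numbers differ by 7n − 6: here 7·105 − 6 = 729.

729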